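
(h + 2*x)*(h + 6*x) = h^2 + 8*h*x + 12*x^2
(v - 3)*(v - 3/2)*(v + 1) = v^3 - 7*v^2/2 + 9/2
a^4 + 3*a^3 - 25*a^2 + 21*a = a*(a - 3)*(a - 1)*(a + 7)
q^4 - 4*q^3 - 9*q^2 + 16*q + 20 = (q - 5)*(q - 2)*(q + 1)*(q + 2)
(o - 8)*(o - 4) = o^2 - 12*o + 32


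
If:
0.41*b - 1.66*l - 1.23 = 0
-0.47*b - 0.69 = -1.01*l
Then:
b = -6.52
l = -2.35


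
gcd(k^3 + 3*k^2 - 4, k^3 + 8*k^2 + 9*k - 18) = k - 1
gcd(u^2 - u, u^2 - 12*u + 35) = 1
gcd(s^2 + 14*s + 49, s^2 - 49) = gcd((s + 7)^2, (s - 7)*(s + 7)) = s + 7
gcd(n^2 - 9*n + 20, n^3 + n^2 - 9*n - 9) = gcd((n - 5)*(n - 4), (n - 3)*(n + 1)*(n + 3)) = 1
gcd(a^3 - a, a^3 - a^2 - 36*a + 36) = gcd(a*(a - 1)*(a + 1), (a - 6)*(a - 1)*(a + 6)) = a - 1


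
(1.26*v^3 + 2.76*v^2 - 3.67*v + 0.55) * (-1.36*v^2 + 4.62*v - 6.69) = -1.7136*v^5 + 2.0676*v^4 + 9.313*v^3 - 36.1678*v^2 + 27.0933*v - 3.6795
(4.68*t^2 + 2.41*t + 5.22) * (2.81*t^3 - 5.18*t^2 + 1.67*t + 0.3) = 13.1508*t^5 - 17.4703*t^4 + 10.0*t^3 - 21.6109*t^2 + 9.4404*t + 1.566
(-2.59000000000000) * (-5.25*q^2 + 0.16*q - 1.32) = 13.5975*q^2 - 0.4144*q + 3.4188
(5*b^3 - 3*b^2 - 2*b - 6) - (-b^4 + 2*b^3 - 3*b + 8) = b^4 + 3*b^3 - 3*b^2 + b - 14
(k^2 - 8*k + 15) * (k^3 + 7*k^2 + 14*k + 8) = k^5 - k^4 - 27*k^3 + k^2 + 146*k + 120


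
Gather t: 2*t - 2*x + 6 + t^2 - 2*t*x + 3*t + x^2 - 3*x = t^2 + t*(5 - 2*x) + x^2 - 5*x + 6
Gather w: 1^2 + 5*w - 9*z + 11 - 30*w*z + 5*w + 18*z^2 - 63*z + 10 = w*(10 - 30*z) + 18*z^2 - 72*z + 22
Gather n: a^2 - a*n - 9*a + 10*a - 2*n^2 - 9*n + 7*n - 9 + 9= a^2 + a - 2*n^2 + n*(-a - 2)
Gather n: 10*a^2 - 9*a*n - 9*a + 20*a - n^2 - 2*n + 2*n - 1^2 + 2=10*a^2 - 9*a*n + 11*a - n^2 + 1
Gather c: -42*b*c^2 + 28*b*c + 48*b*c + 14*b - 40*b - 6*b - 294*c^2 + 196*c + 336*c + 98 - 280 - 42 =-32*b + c^2*(-42*b - 294) + c*(76*b + 532) - 224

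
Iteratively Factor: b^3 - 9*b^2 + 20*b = (b)*(b^2 - 9*b + 20) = b*(b - 5)*(b - 4)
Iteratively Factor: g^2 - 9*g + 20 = (g - 4)*(g - 5)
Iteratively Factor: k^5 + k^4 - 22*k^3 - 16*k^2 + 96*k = (k - 4)*(k^4 + 5*k^3 - 2*k^2 - 24*k) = (k - 4)*(k + 4)*(k^3 + k^2 - 6*k) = k*(k - 4)*(k + 4)*(k^2 + k - 6) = k*(k - 4)*(k - 2)*(k + 4)*(k + 3)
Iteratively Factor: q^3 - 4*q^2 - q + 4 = (q + 1)*(q^2 - 5*q + 4) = (q - 1)*(q + 1)*(q - 4)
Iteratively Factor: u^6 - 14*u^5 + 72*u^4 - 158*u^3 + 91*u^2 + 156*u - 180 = (u + 1)*(u^5 - 15*u^4 + 87*u^3 - 245*u^2 + 336*u - 180) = (u - 3)*(u + 1)*(u^4 - 12*u^3 + 51*u^2 - 92*u + 60) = (u - 3)^2*(u + 1)*(u^3 - 9*u^2 + 24*u - 20) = (u - 5)*(u - 3)^2*(u + 1)*(u^2 - 4*u + 4) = (u - 5)*(u - 3)^2*(u - 2)*(u + 1)*(u - 2)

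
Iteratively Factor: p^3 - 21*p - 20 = (p - 5)*(p^2 + 5*p + 4) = (p - 5)*(p + 4)*(p + 1)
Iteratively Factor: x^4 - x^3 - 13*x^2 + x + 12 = (x + 1)*(x^3 - 2*x^2 - 11*x + 12) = (x - 4)*(x + 1)*(x^2 + 2*x - 3) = (x - 4)*(x - 1)*(x + 1)*(x + 3)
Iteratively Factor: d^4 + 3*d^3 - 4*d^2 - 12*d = (d - 2)*(d^3 + 5*d^2 + 6*d) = (d - 2)*(d + 2)*(d^2 + 3*d) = (d - 2)*(d + 2)*(d + 3)*(d)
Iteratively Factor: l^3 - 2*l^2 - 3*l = (l)*(l^2 - 2*l - 3) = l*(l + 1)*(l - 3)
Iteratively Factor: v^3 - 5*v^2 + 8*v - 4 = (v - 2)*(v^2 - 3*v + 2) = (v - 2)*(v - 1)*(v - 2)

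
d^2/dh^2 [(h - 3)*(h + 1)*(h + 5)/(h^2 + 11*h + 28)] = 2*(47*h^3 + 627*h^2 + 2949*h + 4961)/(h^6 + 33*h^5 + 447*h^4 + 3179*h^3 + 12516*h^2 + 25872*h + 21952)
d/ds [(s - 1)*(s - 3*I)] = 2*s - 1 - 3*I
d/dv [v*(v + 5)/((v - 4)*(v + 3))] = 6*(-v^2 - 4*v - 10)/(v^4 - 2*v^3 - 23*v^2 + 24*v + 144)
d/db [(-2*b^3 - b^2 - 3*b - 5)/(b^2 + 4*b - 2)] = (-2*b^4 - 16*b^3 + 11*b^2 + 14*b + 26)/(b^4 + 8*b^3 + 12*b^2 - 16*b + 4)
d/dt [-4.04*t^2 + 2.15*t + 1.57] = 2.15 - 8.08*t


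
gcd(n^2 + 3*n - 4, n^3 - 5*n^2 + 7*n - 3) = n - 1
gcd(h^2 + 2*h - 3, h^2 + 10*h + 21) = h + 3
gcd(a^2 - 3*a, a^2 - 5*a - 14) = 1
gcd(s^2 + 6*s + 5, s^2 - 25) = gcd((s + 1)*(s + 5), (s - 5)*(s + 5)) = s + 5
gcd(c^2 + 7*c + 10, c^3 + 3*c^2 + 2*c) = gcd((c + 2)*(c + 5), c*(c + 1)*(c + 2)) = c + 2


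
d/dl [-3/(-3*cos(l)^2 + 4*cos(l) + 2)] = 6*(3*cos(l) - 2)*sin(l)/(-3*cos(l)^2 + 4*cos(l) + 2)^2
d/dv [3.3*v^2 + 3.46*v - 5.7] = 6.6*v + 3.46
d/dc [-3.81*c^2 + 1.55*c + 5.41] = 1.55 - 7.62*c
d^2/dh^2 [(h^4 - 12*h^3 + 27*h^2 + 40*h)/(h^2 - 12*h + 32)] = 2*(h^3 - 12*h^2 + 48*h - 84)/(h^3 - 12*h^2 + 48*h - 64)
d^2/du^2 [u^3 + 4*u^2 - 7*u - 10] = 6*u + 8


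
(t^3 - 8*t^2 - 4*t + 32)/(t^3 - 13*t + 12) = (t^3 - 8*t^2 - 4*t + 32)/(t^3 - 13*t + 12)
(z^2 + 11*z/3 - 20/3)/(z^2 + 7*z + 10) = (z - 4/3)/(z + 2)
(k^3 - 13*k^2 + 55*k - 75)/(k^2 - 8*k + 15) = k - 5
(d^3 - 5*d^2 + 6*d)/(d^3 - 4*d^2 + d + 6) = d/(d + 1)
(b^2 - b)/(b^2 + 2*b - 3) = b/(b + 3)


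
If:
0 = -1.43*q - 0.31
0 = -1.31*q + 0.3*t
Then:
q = -0.22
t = -0.95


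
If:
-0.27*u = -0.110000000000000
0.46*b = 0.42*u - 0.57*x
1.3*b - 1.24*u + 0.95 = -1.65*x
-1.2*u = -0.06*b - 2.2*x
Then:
No Solution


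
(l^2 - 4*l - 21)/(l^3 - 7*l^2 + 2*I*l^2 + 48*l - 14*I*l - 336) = (l + 3)/(l^2 + 2*I*l + 48)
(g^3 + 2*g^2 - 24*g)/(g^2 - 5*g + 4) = g*(g + 6)/(g - 1)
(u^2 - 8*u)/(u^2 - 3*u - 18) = u*(8 - u)/(-u^2 + 3*u + 18)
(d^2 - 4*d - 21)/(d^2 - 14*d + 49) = (d + 3)/(d - 7)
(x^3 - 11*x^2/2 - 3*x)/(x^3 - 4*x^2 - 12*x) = (x + 1/2)/(x + 2)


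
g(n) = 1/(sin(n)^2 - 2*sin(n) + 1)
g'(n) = (-2*sin(n)*cos(n) + 2*cos(n))/(sin(n)^2 - 2*sin(n) + 1)^2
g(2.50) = 6.20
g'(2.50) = -24.75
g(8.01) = 6778.28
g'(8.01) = -173428.88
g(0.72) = 8.62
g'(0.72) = 38.05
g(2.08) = 62.13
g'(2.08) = -477.47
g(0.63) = 5.92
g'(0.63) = 23.30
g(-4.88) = 5091.94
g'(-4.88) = 121233.51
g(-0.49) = 0.46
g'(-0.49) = 0.55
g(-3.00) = 0.77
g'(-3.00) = -1.33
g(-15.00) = 0.37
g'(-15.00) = -0.34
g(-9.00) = 0.50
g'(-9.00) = -0.65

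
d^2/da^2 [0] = 0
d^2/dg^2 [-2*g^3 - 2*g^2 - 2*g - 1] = -12*g - 4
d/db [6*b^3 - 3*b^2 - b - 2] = 18*b^2 - 6*b - 1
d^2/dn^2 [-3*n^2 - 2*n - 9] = -6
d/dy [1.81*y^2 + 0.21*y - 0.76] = 3.62*y + 0.21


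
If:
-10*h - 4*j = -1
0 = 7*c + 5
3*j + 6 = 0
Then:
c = -5/7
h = 9/10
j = -2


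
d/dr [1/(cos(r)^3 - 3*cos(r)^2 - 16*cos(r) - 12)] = (3*cos(r)^2 - 6*cos(r) - 16)*sin(r)/((cos(r) - 6)^2*(cos(r) + 1)^2*(cos(r) + 2)^2)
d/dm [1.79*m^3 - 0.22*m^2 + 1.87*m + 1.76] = 5.37*m^2 - 0.44*m + 1.87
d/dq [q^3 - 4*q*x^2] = 3*q^2 - 4*x^2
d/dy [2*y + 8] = 2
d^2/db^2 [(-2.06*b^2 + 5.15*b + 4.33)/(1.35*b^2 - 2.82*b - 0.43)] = (3.5527136788005e-15*b^4 + 3.08691000000002*b^3 + 40.17357*b^2 - 80.96841*b + 60.643346)/(2.460375*b^6 - 15.41835*b^5 + 29.856195*b^4 - 12.603708*b^3 - 9.509751*b^2 - 1.564254*b - 0.079507)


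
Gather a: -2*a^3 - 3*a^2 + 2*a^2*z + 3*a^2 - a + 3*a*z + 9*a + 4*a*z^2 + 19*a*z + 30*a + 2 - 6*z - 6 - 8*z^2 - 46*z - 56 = -2*a^3 + 2*a^2*z + a*(4*z^2 + 22*z + 38) - 8*z^2 - 52*z - 60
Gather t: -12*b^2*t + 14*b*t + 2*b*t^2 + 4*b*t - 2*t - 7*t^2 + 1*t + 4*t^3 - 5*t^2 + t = 4*t^3 + t^2*(2*b - 12) + t*(-12*b^2 + 18*b)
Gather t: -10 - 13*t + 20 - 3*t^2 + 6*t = -3*t^2 - 7*t + 10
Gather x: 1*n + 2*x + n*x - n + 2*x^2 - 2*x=n*x + 2*x^2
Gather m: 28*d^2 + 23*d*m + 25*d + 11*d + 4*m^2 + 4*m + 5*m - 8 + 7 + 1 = 28*d^2 + 36*d + 4*m^2 + m*(23*d + 9)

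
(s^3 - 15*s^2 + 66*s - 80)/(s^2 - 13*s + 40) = s - 2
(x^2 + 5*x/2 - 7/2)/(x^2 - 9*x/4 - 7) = 2*(-2*x^2 - 5*x + 7)/(-4*x^2 + 9*x + 28)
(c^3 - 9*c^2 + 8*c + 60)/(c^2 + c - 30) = (c^2 - 4*c - 12)/(c + 6)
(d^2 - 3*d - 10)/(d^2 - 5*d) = (d + 2)/d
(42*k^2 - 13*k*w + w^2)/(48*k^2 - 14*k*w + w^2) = (-7*k + w)/(-8*k + w)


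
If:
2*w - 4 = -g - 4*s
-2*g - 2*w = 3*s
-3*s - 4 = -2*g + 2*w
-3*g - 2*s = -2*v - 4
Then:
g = 1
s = 5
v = 9/2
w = -17/2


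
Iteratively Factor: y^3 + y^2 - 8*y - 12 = (y + 2)*(y^2 - y - 6) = (y - 3)*(y + 2)*(y + 2)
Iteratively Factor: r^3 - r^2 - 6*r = (r - 3)*(r^2 + 2*r) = (r - 3)*(r + 2)*(r)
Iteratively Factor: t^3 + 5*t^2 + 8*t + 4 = (t + 1)*(t^2 + 4*t + 4) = (t + 1)*(t + 2)*(t + 2)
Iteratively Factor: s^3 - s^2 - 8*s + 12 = (s + 3)*(s^2 - 4*s + 4) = (s - 2)*(s + 3)*(s - 2)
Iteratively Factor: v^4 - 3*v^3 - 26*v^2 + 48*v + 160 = (v - 4)*(v^3 + v^2 - 22*v - 40) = (v - 4)*(v + 4)*(v^2 - 3*v - 10) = (v - 4)*(v + 2)*(v + 4)*(v - 5)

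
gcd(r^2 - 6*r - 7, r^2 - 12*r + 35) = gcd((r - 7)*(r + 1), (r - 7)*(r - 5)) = r - 7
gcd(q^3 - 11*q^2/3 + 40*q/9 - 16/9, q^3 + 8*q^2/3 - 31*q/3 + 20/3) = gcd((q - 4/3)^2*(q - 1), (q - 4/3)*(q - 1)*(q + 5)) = q^2 - 7*q/3 + 4/3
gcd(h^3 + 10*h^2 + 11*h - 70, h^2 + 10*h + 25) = h + 5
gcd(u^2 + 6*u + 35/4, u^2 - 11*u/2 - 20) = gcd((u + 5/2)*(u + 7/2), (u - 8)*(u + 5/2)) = u + 5/2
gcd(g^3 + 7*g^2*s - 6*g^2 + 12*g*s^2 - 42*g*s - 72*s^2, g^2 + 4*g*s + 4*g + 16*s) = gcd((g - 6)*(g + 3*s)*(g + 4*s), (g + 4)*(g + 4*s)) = g + 4*s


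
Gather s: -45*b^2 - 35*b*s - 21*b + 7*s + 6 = -45*b^2 - 21*b + s*(7 - 35*b) + 6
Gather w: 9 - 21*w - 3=6 - 21*w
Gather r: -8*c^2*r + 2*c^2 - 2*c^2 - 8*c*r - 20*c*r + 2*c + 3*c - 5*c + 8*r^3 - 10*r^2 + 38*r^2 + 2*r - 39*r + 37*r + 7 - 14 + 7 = 8*r^3 + 28*r^2 + r*(-8*c^2 - 28*c)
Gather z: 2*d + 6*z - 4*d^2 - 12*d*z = -4*d^2 + 2*d + z*(6 - 12*d)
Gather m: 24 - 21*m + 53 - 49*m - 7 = 70 - 70*m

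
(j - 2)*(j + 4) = j^2 + 2*j - 8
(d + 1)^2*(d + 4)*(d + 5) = d^4 + 11*d^3 + 39*d^2 + 49*d + 20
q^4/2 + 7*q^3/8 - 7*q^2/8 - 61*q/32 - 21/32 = (q/2 + 1/4)*(q - 3/2)*(q + 1)*(q + 7/4)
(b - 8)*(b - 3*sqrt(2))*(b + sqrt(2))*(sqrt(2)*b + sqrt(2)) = sqrt(2)*b^4 - 7*sqrt(2)*b^3 - 4*b^3 - 14*sqrt(2)*b^2 + 28*b^2 + 32*b + 42*sqrt(2)*b + 48*sqrt(2)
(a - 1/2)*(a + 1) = a^2 + a/2 - 1/2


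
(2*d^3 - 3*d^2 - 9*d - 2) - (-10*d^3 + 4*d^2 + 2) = 12*d^3 - 7*d^2 - 9*d - 4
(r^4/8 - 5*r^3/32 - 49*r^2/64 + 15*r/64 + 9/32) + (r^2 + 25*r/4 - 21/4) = r^4/8 - 5*r^3/32 + 15*r^2/64 + 415*r/64 - 159/32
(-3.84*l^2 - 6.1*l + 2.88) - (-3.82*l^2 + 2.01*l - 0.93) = -0.02*l^2 - 8.11*l + 3.81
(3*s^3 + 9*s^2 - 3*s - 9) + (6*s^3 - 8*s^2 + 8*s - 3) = 9*s^3 + s^2 + 5*s - 12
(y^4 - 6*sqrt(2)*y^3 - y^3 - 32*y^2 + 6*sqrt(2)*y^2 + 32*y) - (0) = y^4 - 6*sqrt(2)*y^3 - y^3 - 32*y^2 + 6*sqrt(2)*y^2 + 32*y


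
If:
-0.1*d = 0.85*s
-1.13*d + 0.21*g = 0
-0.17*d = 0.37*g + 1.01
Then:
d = -0.47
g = -2.51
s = 0.05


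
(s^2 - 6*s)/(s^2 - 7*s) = (s - 6)/(s - 7)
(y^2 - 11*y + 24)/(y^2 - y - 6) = (y - 8)/(y + 2)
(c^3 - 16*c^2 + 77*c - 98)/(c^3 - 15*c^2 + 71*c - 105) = (c^2 - 9*c + 14)/(c^2 - 8*c + 15)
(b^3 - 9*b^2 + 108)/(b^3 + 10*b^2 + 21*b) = (b^2 - 12*b + 36)/(b*(b + 7))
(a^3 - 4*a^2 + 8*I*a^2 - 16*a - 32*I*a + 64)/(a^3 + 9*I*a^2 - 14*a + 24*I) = (a^2 + 4*a*(-1 + I) - 16*I)/(a^2 + 5*I*a + 6)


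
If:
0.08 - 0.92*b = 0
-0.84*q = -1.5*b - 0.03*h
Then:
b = 0.09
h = 28.0*q - 4.34782608695652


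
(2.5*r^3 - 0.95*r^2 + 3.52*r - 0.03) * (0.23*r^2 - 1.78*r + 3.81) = 0.575*r^5 - 4.6685*r^4 + 12.0256*r^3 - 9.892*r^2 + 13.4646*r - 0.1143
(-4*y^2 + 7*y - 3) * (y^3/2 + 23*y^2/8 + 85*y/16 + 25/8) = -2*y^5 - 8*y^4 - 21*y^3/8 + 257*y^2/16 + 95*y/16 - 75/8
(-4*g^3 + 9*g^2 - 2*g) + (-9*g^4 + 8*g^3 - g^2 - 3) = -9*g^4 + 4*g^3 + 8*g^2 - 2*g - 3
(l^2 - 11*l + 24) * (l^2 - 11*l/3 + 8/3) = l^4 - 44*l^3/3 + 67*l^2 - 352*l/3 + 64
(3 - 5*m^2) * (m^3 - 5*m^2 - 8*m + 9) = -5*m^5 + 25*m^4 + 43*m^3 - 60*m^2 - 24*m + 27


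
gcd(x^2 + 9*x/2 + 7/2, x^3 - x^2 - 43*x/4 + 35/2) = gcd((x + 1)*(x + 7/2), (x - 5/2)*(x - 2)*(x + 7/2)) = x + 7/2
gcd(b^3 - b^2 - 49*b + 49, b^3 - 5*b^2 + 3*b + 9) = 1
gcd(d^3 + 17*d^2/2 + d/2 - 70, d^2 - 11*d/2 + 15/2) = d - 5/2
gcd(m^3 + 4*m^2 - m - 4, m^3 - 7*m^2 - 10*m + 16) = m - 1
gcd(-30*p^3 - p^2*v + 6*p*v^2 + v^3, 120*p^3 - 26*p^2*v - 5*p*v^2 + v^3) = 5*p + v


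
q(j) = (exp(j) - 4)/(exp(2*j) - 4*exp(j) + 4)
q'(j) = (exp(j) - 4)*(-2*exp(2*j) + 4*exp(j))/(exp(2*j) - 4*exp(j) + 4)^2 + exp(j)/(exp(2*j) - 4*exp(j) + 4) = (6 - exp(j))*exp(j)/(exp(3*j) - 6*exp(2*j) + 12*exp(j) - 8)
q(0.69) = -50799.06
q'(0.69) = -32181010.41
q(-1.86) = -1.13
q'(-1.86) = -0.15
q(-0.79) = -1.48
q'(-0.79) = -0.68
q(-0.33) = -2.00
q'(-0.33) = -1.81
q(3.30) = 0.04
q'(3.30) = -0.04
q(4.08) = 0.02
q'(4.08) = -0.02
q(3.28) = 0.04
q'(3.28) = -0.04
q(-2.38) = -1.07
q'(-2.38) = -0.08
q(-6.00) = -1.00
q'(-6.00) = 0.00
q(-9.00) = -1.00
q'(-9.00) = 0.00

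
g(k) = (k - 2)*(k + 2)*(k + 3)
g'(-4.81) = 36.55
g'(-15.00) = 581.00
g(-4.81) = -34.64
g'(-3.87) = 17.71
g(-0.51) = -9.31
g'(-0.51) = -6.28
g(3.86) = 74.77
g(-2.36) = 1.00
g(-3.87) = -9.55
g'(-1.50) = -6.25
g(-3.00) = 0.00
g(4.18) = 96.73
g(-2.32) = 0.94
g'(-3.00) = 5.00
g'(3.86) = 63.86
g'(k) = (k - 2)*(k + 2) + (k - 2)*(k + 3) + (k + 2)*(k + 3) = 3*k^2 + 6*k - 4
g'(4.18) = 73.50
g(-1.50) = -2.62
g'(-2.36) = -1.45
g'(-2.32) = -1.77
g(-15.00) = -2652.00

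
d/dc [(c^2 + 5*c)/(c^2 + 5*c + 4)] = 4*(2*c + 5)/(c^4 + 10*c^3 + 33*c^2 + 40*c + 16)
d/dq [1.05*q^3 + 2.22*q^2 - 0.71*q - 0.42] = 3.15*q^2 + 4.44*q - 0.71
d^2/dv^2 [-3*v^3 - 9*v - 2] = -18*v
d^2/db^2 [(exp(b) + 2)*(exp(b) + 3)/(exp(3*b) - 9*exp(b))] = (exp(3*b) + 11*exp(2*b) - 18*exp(b) + 18)*exp(-b)/(exp(3*b) - 9*exp(2*b) + 27*exp(b) - 27)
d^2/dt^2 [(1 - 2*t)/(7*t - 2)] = 42/(7*t - 2)^3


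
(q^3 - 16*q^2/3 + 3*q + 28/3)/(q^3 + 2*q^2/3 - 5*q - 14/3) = (q - 4)/(q + 2)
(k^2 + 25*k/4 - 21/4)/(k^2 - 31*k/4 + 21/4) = (k + 7)/(k - 7)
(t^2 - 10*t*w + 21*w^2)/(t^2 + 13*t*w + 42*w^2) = (t^2 - 10*t*w + 21*w^2)/(t^2 + 13*t*w + 42*w^2)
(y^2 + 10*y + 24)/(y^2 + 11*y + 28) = (y + 6)/(y + 7)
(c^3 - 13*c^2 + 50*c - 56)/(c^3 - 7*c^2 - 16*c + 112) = (c - 2)/(c + 4)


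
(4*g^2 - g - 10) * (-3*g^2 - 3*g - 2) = -12*g^4 - 9*g^3 + 25*g^2 + 32*g + 20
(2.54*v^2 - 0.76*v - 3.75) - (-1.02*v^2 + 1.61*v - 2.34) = 3.56*v^2 - 2.37*v - 1.41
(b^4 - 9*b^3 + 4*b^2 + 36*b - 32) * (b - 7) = b^5 - 16*b^4 + 67*b^3 + 8*b^2 - 284*b + 224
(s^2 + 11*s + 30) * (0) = 0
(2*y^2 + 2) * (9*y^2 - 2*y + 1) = 18*y^4 - 4*y^3 + 20*y^2 - 4*y + 2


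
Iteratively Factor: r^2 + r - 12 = (r + 4)*(r - 3)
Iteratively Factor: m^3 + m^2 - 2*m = (m)*(m^2 + m - 2) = m*(m + 2)*(m - 1)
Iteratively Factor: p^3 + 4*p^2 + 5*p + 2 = (p + 2)*(p^2 + 2*p + 1) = (p + 1)*(p + 2)*(p + 1)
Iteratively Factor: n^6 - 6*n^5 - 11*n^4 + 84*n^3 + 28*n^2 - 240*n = (n + 3)*(n^5 - 9*n^4 + 16*n^3 + 36*n^2 - 80*n) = (n - 2)*(n + 3)*(n^4 - 7*n^3 + 2*n^2 + 40*n) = (n - 2)*(n + 2)*(n + 3)*(n^3 - 9*n^2 + 20*n) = (n - 4)*(n - 2)*(n + 2)*(n + 3)*(n^2 - 5*n) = n*(n - 4)*(n - 2)*(n + 2)*(n + 3)*(n - 5)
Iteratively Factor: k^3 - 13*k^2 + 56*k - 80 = (k - 4)*(k^2 - 9*k + 20) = (k - 4)^2*(k - 5)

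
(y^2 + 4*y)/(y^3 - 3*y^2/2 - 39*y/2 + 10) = 2*y/(2*y^2 - 11*y + 5)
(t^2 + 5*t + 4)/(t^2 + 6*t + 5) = (t + 4)/(t + 5)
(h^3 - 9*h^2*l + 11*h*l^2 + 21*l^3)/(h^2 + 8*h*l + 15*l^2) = (h^3 - 9*h^2*l + 11*h*l^2 + 21*l^3)/(h^2 + 8*h*l + 15*l^2)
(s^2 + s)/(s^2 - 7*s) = (s + 1)/(s - 7)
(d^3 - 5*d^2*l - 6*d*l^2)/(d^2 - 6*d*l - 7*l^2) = d*(d - 6*l)/(d - 7*l)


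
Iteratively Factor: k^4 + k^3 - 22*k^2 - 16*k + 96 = (k + 4)*(k^3 - 3*k^2 - 10*k + 24) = (k + 3)*(k + 4)*(k^2 - 6*k + 8) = (k - 4)*(k + 3)*(k + 4)*(k - 2)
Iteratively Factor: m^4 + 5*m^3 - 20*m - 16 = (m - 2)*(m^3 + 7*m^2 + 14*m + 8) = (m - 2)*(m + 4)*(m^2 + 3*m + 2) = (m - 2)*(m + 2)*(m + 4)*(m + 1)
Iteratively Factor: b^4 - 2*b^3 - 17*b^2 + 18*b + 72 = (b - 4)*(b^3 + 2*b^2 - 9*b - 18) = (b - 4)*(b - 3)*(b^2 + 5*b + 6) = (b - 4)*(b - 3)*(b + 2)*(b + 3)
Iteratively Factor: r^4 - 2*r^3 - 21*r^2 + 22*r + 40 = (r - 5)*(r^3 + 3*r^2 - 6*r - 8) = (r - 5)*(r + 1)*(r^2 + 2*r - 8) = (r - 5)*(r + 1)*(r + 4)*(r - 2)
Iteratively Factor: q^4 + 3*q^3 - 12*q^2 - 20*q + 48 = (q + 4)*(q^3 - q^2 - 8*q + 12) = (q - 2)*(q + 4)*(q^2 + q - 6) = (q - 2)^2*(q + 4)*(q + 3)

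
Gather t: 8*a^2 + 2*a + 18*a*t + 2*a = 8*a^2 + 18*a*t + 4*a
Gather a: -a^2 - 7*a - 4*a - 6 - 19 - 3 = -a^2 - 11*a - 28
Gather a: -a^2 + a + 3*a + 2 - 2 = -a^2 + 4*a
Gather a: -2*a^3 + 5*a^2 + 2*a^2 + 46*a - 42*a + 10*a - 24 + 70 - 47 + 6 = -2*a^3 + 7*a^2 + 14*a + 5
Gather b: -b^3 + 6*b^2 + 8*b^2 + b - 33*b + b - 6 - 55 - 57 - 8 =-b^3 + 14*b^2 - 31*b - 126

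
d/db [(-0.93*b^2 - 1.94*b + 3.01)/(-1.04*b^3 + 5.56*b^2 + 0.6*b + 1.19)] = (-0.9672*b^4 - 4.0352*b^3 + 19.6196*b^2 - 35.6846*b - 4.1146)/(1.0816*b^6 - 11.5648*b^5 + 29.6656*b^4 + 4.1968*b^3 + 13.5928*b^2 + 1.428*b + 1.4161)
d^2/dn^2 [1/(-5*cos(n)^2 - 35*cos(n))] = ((1 - cos(2*n))^2 - 105*cos(n)/4 + 51*cos(2*n)/2 + 21*cos(3*n)/4 - 153/2)/(5*(cos(n) + 7)^3*cos(n)^3)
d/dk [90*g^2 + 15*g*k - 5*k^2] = 15*g - 10*k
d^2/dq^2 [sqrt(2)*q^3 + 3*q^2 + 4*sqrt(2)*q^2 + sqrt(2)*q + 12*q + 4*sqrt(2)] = 6*sqrt(2)*q + 6 + 8*sqrt(2)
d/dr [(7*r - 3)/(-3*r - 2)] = -23/(3*r + 2)^2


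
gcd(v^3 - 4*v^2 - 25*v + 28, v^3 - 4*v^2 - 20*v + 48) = v + 4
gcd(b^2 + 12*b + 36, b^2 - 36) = b + 6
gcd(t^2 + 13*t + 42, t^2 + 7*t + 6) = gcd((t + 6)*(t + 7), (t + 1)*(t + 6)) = t + 6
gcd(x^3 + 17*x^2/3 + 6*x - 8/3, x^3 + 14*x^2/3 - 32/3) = x^2 + 6*x + 8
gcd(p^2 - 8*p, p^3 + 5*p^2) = p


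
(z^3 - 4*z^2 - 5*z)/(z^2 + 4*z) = (z^2 - 4*z - 5)/(z + 4)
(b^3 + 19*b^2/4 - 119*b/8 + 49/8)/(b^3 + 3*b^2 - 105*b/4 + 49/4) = (4*b - 7)/(2*(2*b - 7))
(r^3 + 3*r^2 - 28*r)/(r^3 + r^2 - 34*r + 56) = r/(r - 2)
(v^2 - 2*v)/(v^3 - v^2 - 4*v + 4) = v/(v^2 + v - 2)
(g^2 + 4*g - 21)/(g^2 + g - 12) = (g + 7)/(g + 4)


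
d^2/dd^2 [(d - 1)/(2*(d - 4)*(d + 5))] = (d^3 - 3*d^2 + 57*d - 1)/(d^6 + 3*d^5 - 57*d^4 - 119*d^3 + 1140*d^2 + 1200*d - 8000)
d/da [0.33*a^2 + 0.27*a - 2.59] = 0.66*a + 0.27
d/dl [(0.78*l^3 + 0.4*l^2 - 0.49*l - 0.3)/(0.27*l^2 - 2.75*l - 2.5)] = (0.2106*l^4 - 4.29*l^3 - 6.8177*l^2 - 1.838*l + 0.4)/(0.0729*l^4 - 1.485*l^3 + 6.2125*l^2 + 13.75*l + 6.25)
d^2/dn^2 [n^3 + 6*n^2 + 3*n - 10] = 6*n + 12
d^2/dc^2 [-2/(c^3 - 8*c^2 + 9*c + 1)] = 4*((3*c - 8)*(c^3 - 8*c^2 + 9*c + 1) - (3*c^2 - 16*c + 9)^2)/(c^3 - 8*c^2 + 9*c + 1)^3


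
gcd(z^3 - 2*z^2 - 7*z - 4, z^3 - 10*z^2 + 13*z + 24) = z + 1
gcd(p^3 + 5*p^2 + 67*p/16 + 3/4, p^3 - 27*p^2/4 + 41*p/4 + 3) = p + 1/4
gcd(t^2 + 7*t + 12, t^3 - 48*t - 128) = t + 4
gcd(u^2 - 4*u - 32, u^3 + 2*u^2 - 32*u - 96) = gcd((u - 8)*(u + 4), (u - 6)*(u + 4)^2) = u + 4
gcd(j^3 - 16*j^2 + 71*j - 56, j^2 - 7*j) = j - 7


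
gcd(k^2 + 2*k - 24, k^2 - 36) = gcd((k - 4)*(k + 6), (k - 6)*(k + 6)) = k + 6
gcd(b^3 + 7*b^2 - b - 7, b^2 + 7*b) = b + 7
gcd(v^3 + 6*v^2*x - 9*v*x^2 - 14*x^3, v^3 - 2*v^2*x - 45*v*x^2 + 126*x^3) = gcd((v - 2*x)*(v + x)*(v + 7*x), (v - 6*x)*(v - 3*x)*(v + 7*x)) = v + 7*x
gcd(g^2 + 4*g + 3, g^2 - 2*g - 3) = g + 1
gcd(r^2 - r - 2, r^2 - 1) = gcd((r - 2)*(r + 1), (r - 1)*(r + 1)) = r + 1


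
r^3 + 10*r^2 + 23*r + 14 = (r + 1)*(r + 2)*(r + 7)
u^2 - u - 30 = (u - 6)*(u + 5)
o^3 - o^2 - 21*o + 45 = (o - 3)^2*(o + 5)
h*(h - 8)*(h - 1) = h^3 - 9*h^2 + 8*h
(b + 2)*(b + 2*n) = b^2 + 2*b*n + 2*b + 4*n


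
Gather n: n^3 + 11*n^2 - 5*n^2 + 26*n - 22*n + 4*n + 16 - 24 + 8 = n^3 + 6*n^2 + 8*n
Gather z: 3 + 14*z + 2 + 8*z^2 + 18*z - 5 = 8*z^2 + 32*z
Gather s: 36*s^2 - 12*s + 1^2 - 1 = 36*s^2 - 12*s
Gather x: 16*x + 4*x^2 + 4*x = 4*x^2 + 20*x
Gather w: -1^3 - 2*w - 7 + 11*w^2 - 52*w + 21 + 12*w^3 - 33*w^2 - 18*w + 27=12*w^3 - 22*w^2 - 72*w + 40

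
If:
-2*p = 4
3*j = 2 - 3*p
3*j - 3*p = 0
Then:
No Solution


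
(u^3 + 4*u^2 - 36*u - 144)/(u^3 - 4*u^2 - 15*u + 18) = (u^2 + 10*u + 24)/(u^2 + 2*u - 3)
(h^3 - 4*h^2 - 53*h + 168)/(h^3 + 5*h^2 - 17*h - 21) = (h - 8)/(h + 1)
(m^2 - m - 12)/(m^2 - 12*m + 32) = (m + 3)/(m - 8)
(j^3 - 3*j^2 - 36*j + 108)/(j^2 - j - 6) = (j^2 - 36)/(j + 2)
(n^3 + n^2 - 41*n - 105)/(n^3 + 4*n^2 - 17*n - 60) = (n - 7)/(n - 4)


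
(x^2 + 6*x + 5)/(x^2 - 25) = (x + 1)/(x - 5)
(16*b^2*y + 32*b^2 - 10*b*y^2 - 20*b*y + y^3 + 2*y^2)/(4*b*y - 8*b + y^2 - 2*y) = (16*b^2*y + 32*b^2 - 10*b*y^2 - 20*b*y + y^3 + 2*y^2)/(4*b*y - 8*b + y^2 - 2*y)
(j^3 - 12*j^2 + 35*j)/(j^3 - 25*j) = (j - 7)/(j + 5)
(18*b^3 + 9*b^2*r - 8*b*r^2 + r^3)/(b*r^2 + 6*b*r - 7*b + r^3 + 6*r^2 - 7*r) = (18*b^2 - 9*b*r + r^2)/(r^2 + 6*r - 7)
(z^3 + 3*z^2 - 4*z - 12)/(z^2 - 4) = z + 3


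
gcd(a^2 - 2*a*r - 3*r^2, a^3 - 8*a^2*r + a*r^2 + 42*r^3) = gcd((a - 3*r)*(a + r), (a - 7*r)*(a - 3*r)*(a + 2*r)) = -a + 3*r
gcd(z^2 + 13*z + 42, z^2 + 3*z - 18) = z + 6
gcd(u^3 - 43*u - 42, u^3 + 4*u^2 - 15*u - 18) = u^2 + 7*u + 6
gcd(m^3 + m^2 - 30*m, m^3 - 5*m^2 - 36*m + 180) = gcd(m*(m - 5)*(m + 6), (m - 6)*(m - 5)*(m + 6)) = m^2 + m - 30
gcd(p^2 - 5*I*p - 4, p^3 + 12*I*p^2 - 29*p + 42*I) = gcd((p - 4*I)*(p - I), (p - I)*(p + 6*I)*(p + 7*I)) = p - I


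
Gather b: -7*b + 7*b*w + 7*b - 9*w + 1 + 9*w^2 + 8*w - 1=7*b*w + 9*w^2 - w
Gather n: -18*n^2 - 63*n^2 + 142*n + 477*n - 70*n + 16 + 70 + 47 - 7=-81*n^2 + 549*n + 126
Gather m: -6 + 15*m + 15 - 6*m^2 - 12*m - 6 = -6*m^2 + 3*m + 3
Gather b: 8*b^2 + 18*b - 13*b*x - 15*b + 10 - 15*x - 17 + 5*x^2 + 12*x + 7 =8*b^2 + b*(3 - 13*x) + 5*x^2 - 3*x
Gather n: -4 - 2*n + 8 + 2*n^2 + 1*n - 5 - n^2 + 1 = n^2 - n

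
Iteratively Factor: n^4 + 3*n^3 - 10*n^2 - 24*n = (n + 4)*(n^3 - n^2 - 6*n) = (n + 2)*(n + 4)*(n^2 - 3*n) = (n - 3)*(n + 2)*(n + 4)*(n)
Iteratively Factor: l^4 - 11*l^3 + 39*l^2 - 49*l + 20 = (l - 1)*(l^3 - 10*l^2 + 29*l - 20) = (l - 1)^2*(l^2 - 9*l + 20) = (l - 5)*(l - 1)^2*(l - 4)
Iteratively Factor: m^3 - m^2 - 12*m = (m)*(m^2 - m - 12) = m*(m + 3)*(m - 4)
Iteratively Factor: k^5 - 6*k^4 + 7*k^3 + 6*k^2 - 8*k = (k)*(k^4 - 6*k^3 + 7*k^2 + 6*k - 8) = k*(k - 4)*(k^3 - 2*k^2 - k + 2) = k*(k - 4)*(k - 1)*(k^2 - k - 2) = k*(k - 4)*(k - 2)*(k - 1)*(k + 1)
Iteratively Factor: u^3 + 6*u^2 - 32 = (u - 2)*(u^2 + 8*u + 16) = (u - 2)*(u + 4)*(u + 4)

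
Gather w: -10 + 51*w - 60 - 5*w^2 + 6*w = -5*w^2 + 57*w - 70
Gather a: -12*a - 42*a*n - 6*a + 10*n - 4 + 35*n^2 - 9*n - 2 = a*(-42*n - 18) + 35*n^2 + n - 6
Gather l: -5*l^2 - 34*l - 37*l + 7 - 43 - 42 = -5*l^2 - 71*l - 78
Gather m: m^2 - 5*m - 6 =m^2 - 5*m - 6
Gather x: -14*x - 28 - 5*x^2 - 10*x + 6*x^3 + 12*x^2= 6*x^3 + 7*x^2 - 24*x - 28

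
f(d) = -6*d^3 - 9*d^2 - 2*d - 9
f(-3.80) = 197.87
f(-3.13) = 93.07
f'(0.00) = -2.00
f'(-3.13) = -122.00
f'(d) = -18*d^2 - 18*d - 2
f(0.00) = -9.00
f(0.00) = -9.00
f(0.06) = -9.15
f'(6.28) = -824.93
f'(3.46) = -279.77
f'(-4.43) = -275.51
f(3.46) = -372.19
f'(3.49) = -284.06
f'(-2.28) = -54.53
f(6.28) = -1862.54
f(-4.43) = 344.87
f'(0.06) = -3.14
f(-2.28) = 19.89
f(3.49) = -380.65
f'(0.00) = -2.00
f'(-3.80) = -193.52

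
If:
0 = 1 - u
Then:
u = 1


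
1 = 1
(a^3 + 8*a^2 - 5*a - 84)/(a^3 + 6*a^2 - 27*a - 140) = (a - 3)/(a - 5)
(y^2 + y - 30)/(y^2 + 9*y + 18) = (y - 5)/(y + 3)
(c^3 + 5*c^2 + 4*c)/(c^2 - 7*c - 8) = c*(c + 4)/(c - 8)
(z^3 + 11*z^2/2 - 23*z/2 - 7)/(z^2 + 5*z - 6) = (2*z^3 + 11*z^2 - 23*z - 14)/(2*(z^2 + 5*z - 6))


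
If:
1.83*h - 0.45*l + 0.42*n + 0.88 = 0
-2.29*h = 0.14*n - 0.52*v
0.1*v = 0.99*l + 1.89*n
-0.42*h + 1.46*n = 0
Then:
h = -0.44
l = 0.04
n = -0.13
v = -1.98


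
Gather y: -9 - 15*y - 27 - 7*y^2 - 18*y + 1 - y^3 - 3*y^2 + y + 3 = -y^3 - 10*y^2 - 32*y - 32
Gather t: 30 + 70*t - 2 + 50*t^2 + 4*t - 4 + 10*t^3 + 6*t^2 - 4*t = 10*t^3 + 56*t^2 + 70*t + 24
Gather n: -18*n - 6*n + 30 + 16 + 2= 48 - 24*n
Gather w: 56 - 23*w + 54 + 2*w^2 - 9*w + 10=2*w^2 - 32*w + 120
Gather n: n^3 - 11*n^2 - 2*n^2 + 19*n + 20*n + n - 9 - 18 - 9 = n^3 - 13*n^2 + 40*n - 36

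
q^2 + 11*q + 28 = (q + 4)*(q + 7)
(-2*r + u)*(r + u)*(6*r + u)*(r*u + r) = -12*r^4*u - 12*r^4 - 8*r^3*u^2 - 8*r^3*u + 5*r^2*u^3 + 5*r^2*u^2 + r*u^4 + r*u^3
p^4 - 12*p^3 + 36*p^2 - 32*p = p*(p - 8)*(p - 2)^2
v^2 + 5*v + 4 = (v + 1)*(v + 4)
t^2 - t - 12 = (t - 4)*(t + 3)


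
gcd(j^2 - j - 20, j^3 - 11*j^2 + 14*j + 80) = j - 5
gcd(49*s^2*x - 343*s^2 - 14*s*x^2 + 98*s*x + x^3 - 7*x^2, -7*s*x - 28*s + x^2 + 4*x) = -7*s + x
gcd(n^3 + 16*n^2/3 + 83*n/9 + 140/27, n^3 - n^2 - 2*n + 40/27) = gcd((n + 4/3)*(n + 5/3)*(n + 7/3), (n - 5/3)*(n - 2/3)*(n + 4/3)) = n + 4/3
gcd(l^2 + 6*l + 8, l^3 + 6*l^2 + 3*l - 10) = l + 2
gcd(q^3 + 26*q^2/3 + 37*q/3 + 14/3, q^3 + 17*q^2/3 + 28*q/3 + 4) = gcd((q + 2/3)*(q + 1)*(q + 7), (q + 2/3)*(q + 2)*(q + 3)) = q + 2/3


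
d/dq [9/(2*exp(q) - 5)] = -18*exp(q)/(2*exp(q) - 5)^2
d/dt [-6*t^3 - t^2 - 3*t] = -18*t^2 - 2*t - 3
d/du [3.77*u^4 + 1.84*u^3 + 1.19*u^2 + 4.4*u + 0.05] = 15.08*u^3 + 5.52*u^2 + 2.38*u + 4.4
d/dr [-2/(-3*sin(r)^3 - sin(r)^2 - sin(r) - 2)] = 2*(-2*sin(r) + 9*cos(r)^2 - 10)*cos(r)/(3*sin(r)^3 + sin(r)^2 + sin(r) + 2)^2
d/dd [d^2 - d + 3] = 2*d - 1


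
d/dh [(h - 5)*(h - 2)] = 2*h - 7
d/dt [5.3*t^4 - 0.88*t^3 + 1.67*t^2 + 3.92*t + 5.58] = 21.2*t^3 - 2.64*t^2 + 3.34*t + 3.92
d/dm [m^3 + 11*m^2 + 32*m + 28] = 3*m^2 + 22*m + 32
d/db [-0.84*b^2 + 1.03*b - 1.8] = 1.03 - 1.68*b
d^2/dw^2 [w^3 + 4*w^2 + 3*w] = 6*w + 8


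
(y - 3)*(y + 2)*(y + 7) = y^3 + 6*y^2 - 13*y - 42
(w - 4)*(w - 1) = w^2 - 5*w + 4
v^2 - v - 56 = (v - 8)*(v + 7)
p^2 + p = p*(p + 1)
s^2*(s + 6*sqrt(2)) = s^3 + 6*sqrt(2)*s^2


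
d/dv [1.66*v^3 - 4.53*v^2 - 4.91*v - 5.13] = 4.98*v^2 - 9.06*v - 4.91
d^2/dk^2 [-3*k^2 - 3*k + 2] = -6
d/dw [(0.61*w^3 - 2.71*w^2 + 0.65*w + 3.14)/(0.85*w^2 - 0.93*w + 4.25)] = (0.5185*w^4 - 1.1346*w^3 + 9.7453*w^2 - 28.373*w + 5.6827)/(0.7225*w^4 - 1.581*w^3 + 8.0899*w^2 - 7.905*w + 18.0625)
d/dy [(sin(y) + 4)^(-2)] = -2*cos(y)/(sin(y) + 4)^3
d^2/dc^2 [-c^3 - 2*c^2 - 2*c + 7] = -6*c - 4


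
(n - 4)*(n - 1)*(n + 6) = n^3 + n^2 - 26*n + 24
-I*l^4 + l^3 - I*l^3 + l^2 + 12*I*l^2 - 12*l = l*(l - 3)*(l + 4)*(-I*l + 1)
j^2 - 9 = (j - 3)*(j + 3)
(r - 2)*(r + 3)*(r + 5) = r^3 + 6*r^2 - r - 30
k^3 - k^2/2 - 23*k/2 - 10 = (k - 4)*(k + 1)*(k + 5/2)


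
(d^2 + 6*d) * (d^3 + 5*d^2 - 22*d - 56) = d^5 + 11*d^4 + 8*d^3 - 188*d^2 - 336*d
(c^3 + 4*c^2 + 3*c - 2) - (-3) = c^3 + 4*c^2 + 3*c + 1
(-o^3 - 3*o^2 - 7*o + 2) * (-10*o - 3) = 10*o^4 + 33*o^3 + 79*o^2 + o - 6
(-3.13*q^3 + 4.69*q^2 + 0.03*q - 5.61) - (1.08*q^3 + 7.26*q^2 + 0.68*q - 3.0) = -4.21*q^3 - 2.57*q^2 - 0.65*q - 2.61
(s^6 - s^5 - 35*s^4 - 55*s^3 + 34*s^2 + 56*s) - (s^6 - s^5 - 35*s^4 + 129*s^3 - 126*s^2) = -184*s^3 + 160*s^2 + 56*s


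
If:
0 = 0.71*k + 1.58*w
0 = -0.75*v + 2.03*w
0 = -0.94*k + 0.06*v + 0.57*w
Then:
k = 0.00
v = 0.00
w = 0.00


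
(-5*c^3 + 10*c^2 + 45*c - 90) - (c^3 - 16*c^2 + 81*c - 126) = -6*c^3 + 26*c^2 - 36*c + 36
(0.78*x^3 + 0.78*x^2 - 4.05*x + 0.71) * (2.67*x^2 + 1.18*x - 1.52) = 2.0826*x^5 + 3.003*x^4 - 11.0787*x^3 - 4.0689*x^2 + 6.9938*x - 1.0792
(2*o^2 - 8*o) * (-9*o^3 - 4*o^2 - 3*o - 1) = -18*o^5 + 64*o^4 + 26*o^3 + 22*o^2 + 8*o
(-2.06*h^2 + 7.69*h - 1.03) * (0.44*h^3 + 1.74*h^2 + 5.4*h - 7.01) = -0.9064*h^5 - 0.2008*h^4 + 1.8034*h^3 + 54.1744*h^2 - 59.4689*h + 7.2203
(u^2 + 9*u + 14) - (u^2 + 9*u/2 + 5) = 9*u/2 + 9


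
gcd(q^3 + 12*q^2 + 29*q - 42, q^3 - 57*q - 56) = q + 7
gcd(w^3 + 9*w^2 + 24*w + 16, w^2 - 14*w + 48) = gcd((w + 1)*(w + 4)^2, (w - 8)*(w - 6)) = 1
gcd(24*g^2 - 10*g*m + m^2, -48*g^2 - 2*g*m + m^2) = 1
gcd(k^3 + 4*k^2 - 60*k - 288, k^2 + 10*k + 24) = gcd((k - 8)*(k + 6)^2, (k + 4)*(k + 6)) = k + 6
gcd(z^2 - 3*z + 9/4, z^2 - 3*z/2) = z - 3/2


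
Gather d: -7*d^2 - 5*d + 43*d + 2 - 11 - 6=-7*d^2 + 38*d - 15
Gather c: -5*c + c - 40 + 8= -4*c - 32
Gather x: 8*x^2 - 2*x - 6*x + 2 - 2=8*x^2 - 8*x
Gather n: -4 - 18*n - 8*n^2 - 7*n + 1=-8*n^2 - 25*n - 3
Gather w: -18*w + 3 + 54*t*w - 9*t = -9*t + w*(54*t - 18) + 3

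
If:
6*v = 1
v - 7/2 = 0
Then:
No Solution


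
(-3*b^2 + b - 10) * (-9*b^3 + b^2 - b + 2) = 27*b^5 - 12*b^4 + 94*b^3 - 17*b^2 + 12*b - 20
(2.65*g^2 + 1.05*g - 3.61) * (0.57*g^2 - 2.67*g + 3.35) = 1.5105*g^4 - 6.477*g^3 + 4.0163*g^2 + 13.1562*g - 12.0935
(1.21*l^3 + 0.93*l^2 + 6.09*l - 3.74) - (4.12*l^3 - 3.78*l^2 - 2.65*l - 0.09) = -2.91*l^3 + 4.71*l^2 + 8.74*l - 3.65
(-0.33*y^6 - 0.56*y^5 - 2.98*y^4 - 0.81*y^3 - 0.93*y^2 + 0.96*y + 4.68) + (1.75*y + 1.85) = -0.33*y^6 - 0.56*y^5 - 2.98*y^4 - 0.81*y^3 - 0.93*y^2 + 2.71*y + 6.53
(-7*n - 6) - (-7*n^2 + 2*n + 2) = 7*n^2 - 9*n - 8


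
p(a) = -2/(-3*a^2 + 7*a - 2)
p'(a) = -2*(6*a - 7)/(-3*a^2 + 7*a - 2)^2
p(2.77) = 0.36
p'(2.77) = -0.61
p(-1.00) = 0.17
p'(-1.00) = 0.18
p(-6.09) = 0.01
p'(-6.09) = 0.00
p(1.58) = -1.27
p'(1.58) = -2.01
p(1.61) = -1.34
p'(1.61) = -2.38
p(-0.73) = 0.23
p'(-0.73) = 0.30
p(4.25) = 0.08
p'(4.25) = -0.05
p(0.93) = -1.04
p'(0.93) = 0.77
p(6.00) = 0.03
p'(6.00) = -0.01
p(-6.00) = 0.01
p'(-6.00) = 0.00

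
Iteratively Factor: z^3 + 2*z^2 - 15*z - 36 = (z + 3)*(z^2 - z - 12) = (z - 4)*(z + 3)*(z + 3)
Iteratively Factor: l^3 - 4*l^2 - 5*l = (l)*(l^2 - 4*l - 5) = l*(l + 1)*(l - 5)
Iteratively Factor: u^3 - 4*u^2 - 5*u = (u - 5)*(u^2 + u) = (u - 5)*(u + 1)*(u)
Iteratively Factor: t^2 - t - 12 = (t - 4)*(t + 3)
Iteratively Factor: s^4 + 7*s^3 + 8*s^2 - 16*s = (s)*(s^3 + 7*s^2 + 8*s - 16) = s*(s + 4)*(s^2 + 3*s - 4) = s*(s - 1)*(s + 4)*(s + 4)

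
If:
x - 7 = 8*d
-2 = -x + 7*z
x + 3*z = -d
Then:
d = -64/87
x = 97/87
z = -11/87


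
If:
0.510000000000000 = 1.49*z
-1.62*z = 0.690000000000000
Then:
No Solution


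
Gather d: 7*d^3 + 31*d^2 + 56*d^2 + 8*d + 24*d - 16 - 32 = 7*d^3 + 87*d^2 + 32*d - 48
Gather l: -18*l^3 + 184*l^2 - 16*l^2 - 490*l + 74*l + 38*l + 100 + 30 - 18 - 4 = -18*l^3 + 168*l^2 - 378*l + 108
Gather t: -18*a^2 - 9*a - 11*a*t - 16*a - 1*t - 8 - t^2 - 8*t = -18*a^2 - 25*a - t^2 + t*(-11*a - 9) - 8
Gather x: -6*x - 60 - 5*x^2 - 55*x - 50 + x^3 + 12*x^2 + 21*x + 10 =x^3 + 7*x^2 - 40*x - 100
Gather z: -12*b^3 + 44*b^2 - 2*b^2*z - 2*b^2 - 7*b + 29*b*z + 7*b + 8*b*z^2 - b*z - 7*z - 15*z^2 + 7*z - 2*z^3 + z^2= -12*b^3 + 42*b^2 - 2*z^3 + z^2*(8*b - 14) + z*(-2*b^2 + 28*b)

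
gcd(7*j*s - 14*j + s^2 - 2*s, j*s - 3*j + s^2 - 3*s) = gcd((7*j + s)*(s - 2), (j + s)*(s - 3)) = 1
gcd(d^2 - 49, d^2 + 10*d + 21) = d + 7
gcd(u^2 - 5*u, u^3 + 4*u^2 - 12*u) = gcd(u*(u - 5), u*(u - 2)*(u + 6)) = u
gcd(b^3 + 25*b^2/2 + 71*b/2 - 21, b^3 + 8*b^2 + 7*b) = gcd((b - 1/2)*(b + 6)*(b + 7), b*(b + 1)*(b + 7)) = b + 7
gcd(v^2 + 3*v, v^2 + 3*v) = v^2 + 3*v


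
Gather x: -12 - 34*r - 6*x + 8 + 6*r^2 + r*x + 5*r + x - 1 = 6*r^2 - 29*r + x*(r - 5) - 5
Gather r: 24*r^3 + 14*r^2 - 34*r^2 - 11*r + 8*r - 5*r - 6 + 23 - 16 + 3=24*r^3 - 20*r^2 - 8*r + 4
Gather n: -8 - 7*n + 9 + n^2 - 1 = n^2 - 7*n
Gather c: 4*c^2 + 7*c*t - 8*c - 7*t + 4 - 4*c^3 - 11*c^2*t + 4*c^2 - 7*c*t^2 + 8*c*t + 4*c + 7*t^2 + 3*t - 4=-4*c^3 + c^2*(8 - 11*t) + c*(-7*t^2 + 15*t - 4) + 7*t^2 - 4*t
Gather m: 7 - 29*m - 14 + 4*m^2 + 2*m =4*m^2 - 27*m - 7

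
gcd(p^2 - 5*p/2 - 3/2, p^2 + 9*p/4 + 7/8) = p + 1/2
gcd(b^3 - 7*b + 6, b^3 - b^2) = b - 1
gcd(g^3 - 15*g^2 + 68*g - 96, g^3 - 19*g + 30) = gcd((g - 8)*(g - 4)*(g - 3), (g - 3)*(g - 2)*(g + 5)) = g - 3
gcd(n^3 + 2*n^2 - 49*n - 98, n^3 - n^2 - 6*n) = n + 2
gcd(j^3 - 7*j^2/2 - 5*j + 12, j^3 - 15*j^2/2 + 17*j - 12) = j^2 - 11*j/2 + 6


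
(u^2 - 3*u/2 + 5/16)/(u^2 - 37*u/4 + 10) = (u - 1/4)/(u - 8)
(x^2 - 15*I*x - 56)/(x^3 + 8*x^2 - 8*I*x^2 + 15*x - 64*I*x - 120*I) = (x - 7*I)/(x^2 + 8*x + 15)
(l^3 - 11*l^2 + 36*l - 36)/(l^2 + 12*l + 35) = (l^3 - 11*l^2 + 36*l - 36)/(l^2 + 12*l + 35)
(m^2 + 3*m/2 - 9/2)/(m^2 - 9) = (m - 3/2)/(m - 3)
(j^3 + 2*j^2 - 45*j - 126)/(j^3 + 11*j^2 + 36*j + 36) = (j - 7)/(j + 2)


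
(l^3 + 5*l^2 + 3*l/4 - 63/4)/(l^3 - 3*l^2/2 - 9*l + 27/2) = (l + 7/2)/(l - 3)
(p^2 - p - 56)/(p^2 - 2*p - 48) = (p + 7)/(p + 6)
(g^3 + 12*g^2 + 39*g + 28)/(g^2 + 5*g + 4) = g + 7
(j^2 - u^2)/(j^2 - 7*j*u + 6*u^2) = (-j - u)/(-j + 6*u)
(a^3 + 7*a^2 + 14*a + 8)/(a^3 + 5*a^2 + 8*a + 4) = (a + 4)/(a + 2)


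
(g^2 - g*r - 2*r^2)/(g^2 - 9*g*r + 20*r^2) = (g^2 - g*r - 2*r^2)/(g^2 - 9*g*r + 20*r^2)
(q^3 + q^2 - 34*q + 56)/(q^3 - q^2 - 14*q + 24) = (q^2 + 3*q - 28)/(q^2 + q - 12)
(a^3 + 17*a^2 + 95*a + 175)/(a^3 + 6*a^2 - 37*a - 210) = (a + 5)/(a - 6)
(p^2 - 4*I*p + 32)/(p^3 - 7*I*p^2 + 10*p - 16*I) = (p + 4*I)/(p^2 + I*p + 2)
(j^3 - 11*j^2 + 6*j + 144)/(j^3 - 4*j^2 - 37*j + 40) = (j^2 - 3*j - 18)/(j^2 + 4*j - 5)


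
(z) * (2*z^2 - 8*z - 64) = 2*z^3 - 8*z^2 - 64*z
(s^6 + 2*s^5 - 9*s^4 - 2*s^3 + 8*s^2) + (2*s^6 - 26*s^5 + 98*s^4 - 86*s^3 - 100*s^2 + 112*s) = 3*s^6 - 24*s^5 + 89*s^4 - 88*s^3 - 92*s^2 + 112*s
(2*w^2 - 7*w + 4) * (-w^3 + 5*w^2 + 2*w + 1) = -2*w^5 + 17*w^4 - 35*w^3 + 8*w^2 + w + 4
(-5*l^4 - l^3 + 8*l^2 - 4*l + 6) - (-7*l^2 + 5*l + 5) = -5*l^4 - l^3 + 15*l^2 - 9*l + 1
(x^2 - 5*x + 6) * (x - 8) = x^3 - 13*x^2 + 46*x - 48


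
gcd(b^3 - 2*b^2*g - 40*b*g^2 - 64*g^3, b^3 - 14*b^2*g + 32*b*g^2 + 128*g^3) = b^2 - 6*b*g - 16*g^2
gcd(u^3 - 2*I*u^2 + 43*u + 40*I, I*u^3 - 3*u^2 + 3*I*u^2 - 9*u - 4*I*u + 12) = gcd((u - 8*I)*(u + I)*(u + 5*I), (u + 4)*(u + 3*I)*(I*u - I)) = 1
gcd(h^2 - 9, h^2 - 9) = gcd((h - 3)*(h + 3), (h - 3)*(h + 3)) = h^2 - 9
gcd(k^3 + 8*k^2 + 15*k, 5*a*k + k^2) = k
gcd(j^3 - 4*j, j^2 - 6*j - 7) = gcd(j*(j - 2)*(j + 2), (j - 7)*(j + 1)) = 1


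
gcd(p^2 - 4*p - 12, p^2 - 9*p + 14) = 1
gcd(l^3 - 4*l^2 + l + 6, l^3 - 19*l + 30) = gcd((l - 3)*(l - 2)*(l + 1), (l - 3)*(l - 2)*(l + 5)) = l^2 - 5*l + 6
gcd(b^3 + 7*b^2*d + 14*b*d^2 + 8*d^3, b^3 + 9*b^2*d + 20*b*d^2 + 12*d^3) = b^2 + 3*b*d + 2*d^2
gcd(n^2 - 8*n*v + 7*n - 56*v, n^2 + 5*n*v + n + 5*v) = 1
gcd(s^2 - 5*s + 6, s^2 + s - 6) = s - 2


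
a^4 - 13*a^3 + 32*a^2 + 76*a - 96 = (a - 8)*(a - 6)*(a - 1)*(a + 2)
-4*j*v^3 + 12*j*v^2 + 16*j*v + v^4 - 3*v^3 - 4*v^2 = v*(-4*j + v)*(v - 4)*(v + 1)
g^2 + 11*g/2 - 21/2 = (g - 3/2)*(g + 7)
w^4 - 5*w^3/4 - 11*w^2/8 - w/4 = w*(w - 2)*(w + 1/4)*(w + 1/2)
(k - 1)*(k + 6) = k^2 + 5*k - 6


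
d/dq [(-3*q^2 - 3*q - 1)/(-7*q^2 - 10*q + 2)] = (9*q^2 - 26*q - 16)/(49*q^4 + 140*q^3 + 72*q^2 - 40*q + 4)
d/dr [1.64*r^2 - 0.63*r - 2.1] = 3.28*r - 0.63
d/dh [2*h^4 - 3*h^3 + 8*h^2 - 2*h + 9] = 8*h^3 - 9*h^2 + 16*h - 2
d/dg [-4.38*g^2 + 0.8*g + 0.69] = 0.8 - 8.76*g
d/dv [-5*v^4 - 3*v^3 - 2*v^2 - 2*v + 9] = -20*v^3 - 9*v^2 - 4*v - 2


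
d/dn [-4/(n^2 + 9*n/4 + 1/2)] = 16*(8*n + 9)/(4*n^2 + 9*n + 2)^2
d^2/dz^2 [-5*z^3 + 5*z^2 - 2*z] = 10 - 30*z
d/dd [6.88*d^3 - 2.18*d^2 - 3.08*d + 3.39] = 20.64*d^2 - 4.36*d - 3.08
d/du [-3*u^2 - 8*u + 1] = -6*u - 8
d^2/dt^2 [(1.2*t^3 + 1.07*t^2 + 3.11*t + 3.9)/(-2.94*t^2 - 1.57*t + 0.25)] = (1.4210854715202e-14*t^5 - 51.56514*t^3 - 204.15294*t^2 - 122.17482*t - 27.53432)/(25.412184*t^6 + 40.711356*t^5 + 15.257718*t^4 - 3.053807*t^3 - 1.297425*t^2 + 0.294375*t - 0.015625)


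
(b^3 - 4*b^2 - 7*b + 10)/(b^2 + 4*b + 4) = (b^2 - 6*b + 5)/(b + 2)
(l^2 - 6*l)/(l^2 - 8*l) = (l - 6)/(l - 8)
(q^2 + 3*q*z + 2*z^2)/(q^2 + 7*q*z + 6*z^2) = (q + 2*z)/(q + 6*z)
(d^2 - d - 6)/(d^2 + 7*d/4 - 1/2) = 4*(d - 3)/(4*d - 1)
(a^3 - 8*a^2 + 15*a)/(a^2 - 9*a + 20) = a*(a - 3)/(a - 4)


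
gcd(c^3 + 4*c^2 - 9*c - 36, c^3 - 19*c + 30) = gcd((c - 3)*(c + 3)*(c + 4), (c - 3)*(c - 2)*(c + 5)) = c - 3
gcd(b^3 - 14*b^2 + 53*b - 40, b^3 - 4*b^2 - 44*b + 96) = b - 8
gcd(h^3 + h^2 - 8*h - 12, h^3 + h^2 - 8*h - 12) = h^3 + h^2 - 8*h - 12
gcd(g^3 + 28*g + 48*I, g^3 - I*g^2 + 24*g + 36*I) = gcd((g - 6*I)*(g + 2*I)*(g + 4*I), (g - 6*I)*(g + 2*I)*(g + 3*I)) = g^2 - 4*I*g + 12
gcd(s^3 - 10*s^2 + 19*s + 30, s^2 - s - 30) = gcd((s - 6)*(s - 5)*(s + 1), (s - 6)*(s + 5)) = s - 6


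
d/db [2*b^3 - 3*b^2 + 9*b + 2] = 6*b^2 - 6*b + 9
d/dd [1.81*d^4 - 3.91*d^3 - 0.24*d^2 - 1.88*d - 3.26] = 7.24*d^3 - 11.73*d^2 - 0.48*d - 1.88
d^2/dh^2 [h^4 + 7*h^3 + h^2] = 12*h^2 + 42*h + 2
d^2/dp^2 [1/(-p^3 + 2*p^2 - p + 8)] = 2*((3*p - 2)*(p^3 - 2*p^2 + p - 8) - (3*p^2 - 4*p + 1)^2)/(p^3 - 2*p^2 + p - 8)^3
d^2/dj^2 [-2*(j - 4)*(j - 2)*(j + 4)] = 8 - 12*j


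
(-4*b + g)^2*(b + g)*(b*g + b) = 16*b^4*g + 16*b^4 + 8*b^3*g^2 + 8*b^3*g - 7*b^2*g^3 - 7*b^2*g^2 + b*g^4 + b*g^3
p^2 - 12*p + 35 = (p - 7)*(p - 5)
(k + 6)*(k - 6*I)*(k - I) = k^3 + 6*k^2 - 7*I*k^2 - 6*k - 42*I*k - 36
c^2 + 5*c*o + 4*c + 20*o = (c + 4)*(c + 5*o)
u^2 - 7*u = u*(u - 7)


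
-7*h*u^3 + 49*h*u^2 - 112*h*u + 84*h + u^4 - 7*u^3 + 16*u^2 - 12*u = (-7*h + u)*(u - 3)*(u - 2)^2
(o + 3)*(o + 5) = o^2 + 8*o + 15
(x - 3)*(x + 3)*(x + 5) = x^3 + 5*x^2 - 9*x - 45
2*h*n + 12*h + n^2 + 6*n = (2*h + n)*(n + 6)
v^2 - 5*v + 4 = (v - 4)*(v - 1)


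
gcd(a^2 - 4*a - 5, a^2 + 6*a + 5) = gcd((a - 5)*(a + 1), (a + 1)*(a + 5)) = a + 1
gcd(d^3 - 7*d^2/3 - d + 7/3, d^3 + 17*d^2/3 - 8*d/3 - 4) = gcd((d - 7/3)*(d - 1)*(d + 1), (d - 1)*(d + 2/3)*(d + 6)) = d - 1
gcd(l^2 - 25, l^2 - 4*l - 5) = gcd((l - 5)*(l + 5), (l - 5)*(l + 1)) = l - 5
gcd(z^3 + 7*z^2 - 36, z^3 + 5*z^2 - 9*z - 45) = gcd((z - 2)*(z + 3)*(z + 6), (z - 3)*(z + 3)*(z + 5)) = z + 3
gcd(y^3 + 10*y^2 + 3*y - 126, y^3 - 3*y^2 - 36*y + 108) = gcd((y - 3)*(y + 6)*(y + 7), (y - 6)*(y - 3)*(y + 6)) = y^2 + 3*y - 18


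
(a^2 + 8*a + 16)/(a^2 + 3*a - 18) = (a^2 + 8*a + 16)/(a^2 + 3*a - 18)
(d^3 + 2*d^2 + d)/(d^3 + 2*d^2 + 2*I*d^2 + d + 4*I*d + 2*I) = d/(d + 2*I)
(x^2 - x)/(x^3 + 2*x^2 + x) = (x - 1)/(x^2 + 2*x + 1)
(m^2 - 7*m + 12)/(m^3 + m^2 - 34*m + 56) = (m - 3)/(m^2 + 5*m - 14)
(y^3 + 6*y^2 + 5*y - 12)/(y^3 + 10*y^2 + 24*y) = (y^2 + 2*y - 3)/(y*(y + 6))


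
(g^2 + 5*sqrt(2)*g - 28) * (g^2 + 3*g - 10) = g^4 + 3*g^3 + 5*sqrt(2)*g^3 - 38*g^2 + 15*sqrt(2)*g^2 - 84*g - 50*sqrt(2)*g + 280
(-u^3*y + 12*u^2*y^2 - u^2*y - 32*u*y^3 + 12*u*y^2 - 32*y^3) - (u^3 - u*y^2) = -u^3*y - u^3 + 12*u^2*y^2 - u^2*y - 32*u*y^3 + 13*u*y^2 - 32*y^3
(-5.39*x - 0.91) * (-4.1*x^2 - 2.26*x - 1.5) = 22.099*x^3 + 15.9124*x^2 + 10.1416*x + 1.365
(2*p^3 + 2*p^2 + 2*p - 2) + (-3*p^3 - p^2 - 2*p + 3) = -p^3 + p^2 + 1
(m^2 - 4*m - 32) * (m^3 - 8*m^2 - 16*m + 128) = m^5 - 12*m^4 - 16*m^3 + 448*m^2 - 4096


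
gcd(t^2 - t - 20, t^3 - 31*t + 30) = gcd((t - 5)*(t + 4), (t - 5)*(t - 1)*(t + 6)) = t - 5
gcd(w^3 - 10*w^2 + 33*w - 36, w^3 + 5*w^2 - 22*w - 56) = w - 4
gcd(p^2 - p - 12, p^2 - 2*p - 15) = p + 3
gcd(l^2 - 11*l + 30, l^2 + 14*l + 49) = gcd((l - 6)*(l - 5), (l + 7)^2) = 1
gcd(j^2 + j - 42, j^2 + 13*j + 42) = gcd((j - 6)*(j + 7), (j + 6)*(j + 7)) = j + 7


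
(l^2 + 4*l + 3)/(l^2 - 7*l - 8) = (l + 3)/(l - 8)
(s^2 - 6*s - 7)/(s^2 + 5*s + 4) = (s - 7)/(s + 4)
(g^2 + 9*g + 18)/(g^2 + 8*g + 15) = (g + 6)/(g + 5)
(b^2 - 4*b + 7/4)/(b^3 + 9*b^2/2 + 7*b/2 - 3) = (b - 7/2)/(b^2 + 5*b + 6)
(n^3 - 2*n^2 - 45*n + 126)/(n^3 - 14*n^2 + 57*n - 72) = (n^2 + n - 42)/(n^2 - 11*n + 24)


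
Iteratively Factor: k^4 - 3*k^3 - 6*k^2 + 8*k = (k)*(k^3 - 3*k^2 - 6*k + 8) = k*(k - 1)*(k^2 - 2*k - 8) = k*(k - 1)*(k + 2)*(k - 4)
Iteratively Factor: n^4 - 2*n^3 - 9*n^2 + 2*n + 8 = (n - 1)*(n^3 - n^2 - 10*n - 8) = (n - 1)*(n + 2)*(n^2 - 3*n - 4) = (n - 4)*(n - 1)*(n + 2)*(n + 1)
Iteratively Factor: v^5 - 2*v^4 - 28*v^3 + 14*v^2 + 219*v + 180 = (v + 3)*(v^4 - 5*v^3 - 13*v^2 + 53*v + 60) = (v - 5)*(v + 3)*(v^3 - 13*v - 12) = (v - 5)*(v + 1)*(v + 3)*(v^2 - v - 12) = (v - 5)*(v + 1)*(v + 3)^2*(v - 4)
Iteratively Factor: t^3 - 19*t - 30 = (t + 2)*(t^2 - 2*t - 15) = (t - 5)*(t + 2)*(t + 3)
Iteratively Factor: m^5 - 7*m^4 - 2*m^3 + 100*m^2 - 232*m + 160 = (m - 2)*(m^4 - 5*m^3 - 12*m^2 + 76*m - 80) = (m - 2)*(m + 4)*(m^3 - 9*m^2 + 24*m - 20) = (m - 2)^2*(m + 4)*(m^2 - 7*m + 10) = (m - 5)*(m - 2)^2*(m + 4)*(m - 2)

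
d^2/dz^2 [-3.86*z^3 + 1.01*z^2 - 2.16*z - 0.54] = 2.02 - 23.16*z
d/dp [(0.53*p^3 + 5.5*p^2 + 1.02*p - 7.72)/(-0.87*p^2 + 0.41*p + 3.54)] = (-0.4611*p^4 + 0.4346*p^3 + 8.771*p^2 + 25.5072*p + 6.776)/(0.7569*p^4 - 0.7134*p^3 - 5.9915*p^2 + 2.9028*p + 12.5316)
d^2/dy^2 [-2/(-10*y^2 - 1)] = 40*(30*y^2 - 1)/(10*y^2 + 1)^3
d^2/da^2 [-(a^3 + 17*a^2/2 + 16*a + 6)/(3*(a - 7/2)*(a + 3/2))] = 4*(-1352*a^3 - 5868*a^2 - 9558*a - 3897)/(3*(64*a^6 - 384*a^5 - 240*a^4 + 3520*a^3 + 1260*a^2 - 10584*a - 9261))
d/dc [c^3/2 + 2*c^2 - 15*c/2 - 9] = 3*c^2/2 + 4*c - 15/2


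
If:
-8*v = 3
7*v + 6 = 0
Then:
No Solution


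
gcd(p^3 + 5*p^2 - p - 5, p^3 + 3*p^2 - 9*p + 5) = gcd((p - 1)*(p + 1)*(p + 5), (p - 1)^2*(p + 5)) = p^2 + 4*p - 5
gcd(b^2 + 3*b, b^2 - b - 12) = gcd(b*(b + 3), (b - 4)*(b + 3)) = b + 3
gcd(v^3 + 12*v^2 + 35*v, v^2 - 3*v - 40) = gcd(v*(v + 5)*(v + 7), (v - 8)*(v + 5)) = v + 5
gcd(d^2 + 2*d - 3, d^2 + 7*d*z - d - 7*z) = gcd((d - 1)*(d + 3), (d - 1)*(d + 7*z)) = d - 1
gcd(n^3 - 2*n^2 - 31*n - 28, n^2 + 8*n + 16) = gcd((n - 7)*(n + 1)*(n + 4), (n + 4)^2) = n + 4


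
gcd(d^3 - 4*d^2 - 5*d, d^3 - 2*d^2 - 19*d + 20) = d - 5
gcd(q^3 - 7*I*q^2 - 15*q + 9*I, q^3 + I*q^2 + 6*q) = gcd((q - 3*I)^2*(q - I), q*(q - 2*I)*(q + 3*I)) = 1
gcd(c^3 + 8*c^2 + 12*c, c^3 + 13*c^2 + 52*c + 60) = c^2 + 8*c + 12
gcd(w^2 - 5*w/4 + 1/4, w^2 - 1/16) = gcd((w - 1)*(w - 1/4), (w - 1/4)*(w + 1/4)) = w - 1/4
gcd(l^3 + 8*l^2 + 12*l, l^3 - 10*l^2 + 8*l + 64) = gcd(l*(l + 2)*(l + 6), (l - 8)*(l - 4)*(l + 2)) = l + 2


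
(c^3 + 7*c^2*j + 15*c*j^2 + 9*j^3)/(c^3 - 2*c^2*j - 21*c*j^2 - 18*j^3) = (c + 3*j)/(c - 6*j)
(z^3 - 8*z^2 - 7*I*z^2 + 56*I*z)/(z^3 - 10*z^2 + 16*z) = (z - 7*I)/(z - 2)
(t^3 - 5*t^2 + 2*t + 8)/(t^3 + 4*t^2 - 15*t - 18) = (t^2 - 6*t + 8)/(t^2 + 3*t - 18)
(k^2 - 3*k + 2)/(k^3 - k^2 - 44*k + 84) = (k - 1)/(k^2 + k - 42)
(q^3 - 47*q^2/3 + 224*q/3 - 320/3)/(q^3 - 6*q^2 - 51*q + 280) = (q - 8/3)/(q + 7)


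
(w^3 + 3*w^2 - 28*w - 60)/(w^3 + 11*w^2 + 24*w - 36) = (w^2 - 3*w - 10)/(w^2 + 5*w - 6)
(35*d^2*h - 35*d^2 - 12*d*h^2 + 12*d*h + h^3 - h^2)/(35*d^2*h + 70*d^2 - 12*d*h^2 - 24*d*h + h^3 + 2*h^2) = (h - 1)/(h + 2)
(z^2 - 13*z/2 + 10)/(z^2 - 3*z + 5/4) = 2*(z - 4)/(2*z - 1)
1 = 1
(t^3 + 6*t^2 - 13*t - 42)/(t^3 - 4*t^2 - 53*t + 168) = (t + 2)/(t - 8)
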